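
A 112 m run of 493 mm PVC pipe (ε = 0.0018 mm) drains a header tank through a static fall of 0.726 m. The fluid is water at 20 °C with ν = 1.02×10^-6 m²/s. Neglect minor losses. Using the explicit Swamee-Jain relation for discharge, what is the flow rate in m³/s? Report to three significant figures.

Swamee-Jain (Type II): Q = -0.965·√(gD⁵h_f/L)·ln[ε/(3.7D) + √(3.17ν²L/(gD³h_f))]
√(gD⁵h_f/L) = √(9.81·0.493⁵·0.726/112) = 0.04303
ε/(3.7D) = 9.87×10^-7; √(3.17ν²L/(gD³h_f)) = 2.08×10^-5
Q = -0.965·0.04303·ln(2.179×10^-5) = 0.4458 m³/s
Check: V = 2.34 m/s, Re = 1.13×10^6, f = 0.01147, h_f = 0.724 m ≈ 0.726 m ✓

Q ≈ 0.446 m³/s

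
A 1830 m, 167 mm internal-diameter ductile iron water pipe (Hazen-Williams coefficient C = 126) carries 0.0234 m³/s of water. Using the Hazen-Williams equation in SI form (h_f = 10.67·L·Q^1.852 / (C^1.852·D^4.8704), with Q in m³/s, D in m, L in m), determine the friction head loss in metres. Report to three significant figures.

h_f ≈ 14.7 m

h_f = 10.67·1830·0.0234^1.852 / (126^1.852·0.167^4.8704) = 14.66 m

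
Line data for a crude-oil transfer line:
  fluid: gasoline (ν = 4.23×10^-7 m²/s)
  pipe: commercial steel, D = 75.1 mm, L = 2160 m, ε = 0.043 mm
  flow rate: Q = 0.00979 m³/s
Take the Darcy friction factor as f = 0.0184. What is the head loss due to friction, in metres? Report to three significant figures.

V = 4Q/(πD²) = 4·0.00979/(π·0.0751²) = 2.210 m/s
h_f = f(L/D)V²/(2g) = 0.01840·(2160/0.0751)·2.210²/(2·9.81) = 131.8 m

h_f ≈ 132 m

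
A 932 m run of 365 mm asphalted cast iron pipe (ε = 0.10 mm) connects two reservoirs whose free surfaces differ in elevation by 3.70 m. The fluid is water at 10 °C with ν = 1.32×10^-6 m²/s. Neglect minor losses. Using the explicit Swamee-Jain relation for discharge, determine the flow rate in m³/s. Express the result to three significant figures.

Q ≈ 0.137 m³/s

Swamee-Jain (Type II): Q = -0.965·√(gD⁵h_f/L)·ln[ε/(3.7D) + √(3.17ν²L/(gD³h_f))]
√(gD⁵h_f/L) = √(9.81·0.365⁵·3.70/932) = 0.01588
ε/(3.7D) = 7.40×10^-5; √(3.17ν²L/(gD³h_f)) = 5.40×10^-5
Q = -0.965·0.01588·ln(1.281×10^-4) = 0.1374 m³/s
Check: V = 1.31 m/s, Re = 3.63×10^5, f = 0.01658, h_f = 3.72 m ≈ 3.70 m ✓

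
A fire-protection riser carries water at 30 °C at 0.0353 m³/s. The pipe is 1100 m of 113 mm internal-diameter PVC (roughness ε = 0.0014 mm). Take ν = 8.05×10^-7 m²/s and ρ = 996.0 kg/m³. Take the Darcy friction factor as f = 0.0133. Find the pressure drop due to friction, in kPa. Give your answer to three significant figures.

Δp ≈ 799 kPa

V = 4Q/(πD²) = 4·0.0353/(π·0.113²) = 3.520 m/s
h_f = f(L/D)V²/(2g) = 0.01330·(1100/0.113)·3.520²/(2·9.81) = 81.76 m
Δp = ρg·h_f = 996.0·9.81·81.76 = 798.8 kPa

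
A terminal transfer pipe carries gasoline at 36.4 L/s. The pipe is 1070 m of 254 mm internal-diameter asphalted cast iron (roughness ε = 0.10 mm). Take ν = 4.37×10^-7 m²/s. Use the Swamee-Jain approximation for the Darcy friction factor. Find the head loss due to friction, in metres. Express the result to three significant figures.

h_f ≈ 1.91 m

V = 4Q/(πD²) = 4·0.0364/(π·0.254²) = 0.7184 m/s
Re = VD/ν = 0.7184·0.254/4.37×10^-7 = 4.18×10^5 → turbulent
ε/D = 0.10/254 = 3.94×10^-4
Swamee-Jain: f = 0.01726
h_f = f(L/D)V²/(2g) = 0.01726·(1070/0.254)·0.7184²/(2·9.81) = 1.913 m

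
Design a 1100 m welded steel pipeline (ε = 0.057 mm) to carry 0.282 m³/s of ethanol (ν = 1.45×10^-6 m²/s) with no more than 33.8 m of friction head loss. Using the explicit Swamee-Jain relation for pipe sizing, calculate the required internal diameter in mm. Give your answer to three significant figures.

Swamee-Jain (Type III): D = 0.66·[ε^1.25·(LQ²/(gh_f))^4.75 + ν·Q^9.4·(L/(gh_f))^5.2]^0.04
LQ²/(gh_f) = 0.2638; L/(gh_f) = 3.317
Term 1 = ε^1.25·(…)^4.75 = 8.83×10^-9; Term 2 = ν·Q^9.4·(…)^5.2 = 5.03×10^-9
D = 0.66·(8.83×10^-9 + 5.03×10^-9)^0.04 = 0.3201 m = 320 mm
Check: V = 3.51 m/s, Re = 7.74×10^5, f = 0.01477, h_f = 31.8 m ≈ 33.8 m ✓

D ≈ 320 mm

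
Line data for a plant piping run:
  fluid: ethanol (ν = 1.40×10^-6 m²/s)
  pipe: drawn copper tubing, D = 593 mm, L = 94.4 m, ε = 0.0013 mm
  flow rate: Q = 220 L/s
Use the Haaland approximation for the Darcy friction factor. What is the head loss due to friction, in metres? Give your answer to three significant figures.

V = 4Q/(πD²) = 4·0.220/(π·0.593²) = 0.7966 m/s
Re = VD/ν = 0.7966·0.593/1.40×10^-6 = 3.37×10^5 → turbulent
ε/D = 0.0013/593 = 2.19×10^-6
Haaland: f = 0.01405
h_f = f(L/D)V²/(2g) = 0.01405·(94.4/0.593)·0.7966²/(2·9.81) = 0.07234 m

h_f ≈ 0.0723 m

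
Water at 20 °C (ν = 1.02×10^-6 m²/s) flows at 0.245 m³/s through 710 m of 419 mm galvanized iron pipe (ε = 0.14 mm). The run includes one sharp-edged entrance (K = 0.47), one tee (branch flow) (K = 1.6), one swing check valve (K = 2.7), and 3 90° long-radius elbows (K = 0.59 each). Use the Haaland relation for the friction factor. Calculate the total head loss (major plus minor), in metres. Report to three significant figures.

V = 4Q/(πD²) = 1.777 m/s; V²/2g = 0.1609 m
Re = 7.30×10^5, ε/D = 3.34×10^-4 → f = 0.01610 (Haaland)
Major: h_f = f(L/D)·V²/2g = 0.01610·1695·0.1609 = 4.391 m
Minor: ΣK = 6.54; h_m = ΣK·V²/2g = 1.052 m
Total H_L = 4.391 + 1.052 = 5.443 m

H_L ≈ 5.44 m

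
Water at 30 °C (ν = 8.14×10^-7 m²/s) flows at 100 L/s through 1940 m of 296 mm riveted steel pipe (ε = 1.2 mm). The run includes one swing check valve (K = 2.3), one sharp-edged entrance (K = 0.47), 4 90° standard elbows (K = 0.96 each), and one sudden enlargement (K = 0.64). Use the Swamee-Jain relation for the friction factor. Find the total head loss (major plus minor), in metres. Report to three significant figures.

H_L ≈ 21.1 m

V = 4Q/(πD²) = 1.453 m/s; V²/2g = 0.1076 m
Re = 5.28×10^5, ε/D = 0.00405 → f = 0.02883 (Swamee-Jain)
Major: h_f = f(L/D)·V²/2g = 0.02883·6554·0.1076 = 20.34 m
Minor: ΣK = 7.25; h_m = ΣK·V²/2g = 0.7804 m
Total H_L = 20.34 + 0.7804 = 21.12 m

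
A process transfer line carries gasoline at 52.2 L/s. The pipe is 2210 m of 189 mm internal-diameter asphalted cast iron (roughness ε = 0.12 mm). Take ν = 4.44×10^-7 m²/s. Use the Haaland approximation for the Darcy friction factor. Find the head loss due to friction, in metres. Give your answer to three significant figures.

V = 4Q/(πD²) = 4·0.0522/(π·0.189²) = 1.861 m/s
Re = VD/ν = 1.861·0.189/4.44×10^-7 = 7.92×10^5 → turbulent
ε/D = 0.12/189 = 6.35×10^-4
Haaland: f = 0.01813
h_f = f(L/D)V²/(2g) = 0.01813·(2210/0.189)·1.861²/(2·9.81) = 37.41 m

h_f ≈ 37.4 m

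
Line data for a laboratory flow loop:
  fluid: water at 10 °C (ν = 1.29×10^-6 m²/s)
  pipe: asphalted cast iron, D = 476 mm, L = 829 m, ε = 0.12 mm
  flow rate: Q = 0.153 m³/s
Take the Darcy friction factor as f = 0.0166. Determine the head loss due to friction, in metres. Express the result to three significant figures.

V = 4Q/(πD²) = 4·0.153/(π·0.476²) = 0.8598 m/s
h_f = f(L/D)V²/(2g) = 0.01660·(829/0.476)·0.8598²/(2·9.81) = 1.089 m

h_f ≈ 1.09 m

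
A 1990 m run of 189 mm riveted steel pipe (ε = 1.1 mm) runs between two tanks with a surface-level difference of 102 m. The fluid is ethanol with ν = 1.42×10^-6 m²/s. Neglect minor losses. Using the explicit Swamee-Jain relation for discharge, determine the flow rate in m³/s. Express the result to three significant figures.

Swamee-Jain (Type II): Q = -0.965·√(gD⁵h_f/L)·ln[ε/(3.7D) + √(3.17ν²L/(gD³h_f))]
√(gD⁵h_f/L) = √(9.81·0.189⁵·102/1990) = 0.01101
ε/(3.7D) = 0.00157; √(3.17ν²L/(gD³h_f)) = 4.34×10^-5
Q = -0.965·0.01101·ln(0.001616) = 0.06830 m³/s
Check: V = 2.43 m/s, Re = 3.24×10^5, f = 0.03220, h_f = 102 m ≈ 102 m ✓

Q ≈ 0.0683 m³/s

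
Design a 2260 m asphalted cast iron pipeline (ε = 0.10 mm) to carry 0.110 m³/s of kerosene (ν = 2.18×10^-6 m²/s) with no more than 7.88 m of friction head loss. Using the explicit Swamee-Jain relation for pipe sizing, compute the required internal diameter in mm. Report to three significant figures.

Swamee-Jain (Type III): D = 0.66·[ε^1.25·(LQ²/(gh_f))^4.75 + ν·Q^9.4·(L/(gh_f))^5.2]^0.04
LQ²/(gh_f) = 0.3538; L/(gh_f) = 29.24
Term 1 = ε^1.25·(…)^4.75 = 7.18×10^-8; Term 2 = ν·Q^9.4·(…)^5.2 = 8.92×10^-8
D = 0.66·(7.18×10^-8 + 8.92×10^-8)^0.04 = 0.3530 m = 353 mm
Check: V = 1.12 m/s, Re = 1.82×10^5, f = 0.01788, h_f = 7.37 m ≈ 7.88 m ✓

D ≈ 353 mm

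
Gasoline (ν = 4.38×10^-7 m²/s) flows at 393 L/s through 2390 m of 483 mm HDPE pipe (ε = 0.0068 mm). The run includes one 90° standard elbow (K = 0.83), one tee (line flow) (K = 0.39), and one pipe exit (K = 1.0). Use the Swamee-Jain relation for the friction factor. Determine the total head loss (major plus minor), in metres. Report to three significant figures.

V = 4Q/(πD²) = 2.145 m/s; V²/2g = 0.2345 m
Re = 2.37×10^6, ε/D = 1.41×10^-5 → f = 0.01066 (Swamee-Jain)
Major: h_f = f(L/D)·V²/2g = 0.01066·4948·0.2345 = 12.36 m
Minor: ΣK = 2.22; h_m = ΣK·V²/2g = 0.5206 m
Total H_L = 12.36 + 0.5206 = 12.88 m

H_L ≈ 12.9 m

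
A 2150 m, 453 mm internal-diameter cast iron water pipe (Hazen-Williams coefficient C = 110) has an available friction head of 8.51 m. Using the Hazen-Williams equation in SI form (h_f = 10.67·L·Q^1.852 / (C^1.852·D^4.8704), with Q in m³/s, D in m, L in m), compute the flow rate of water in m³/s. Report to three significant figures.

Q ≈ 0.193 m³/s

Rearranging: Q = [h_f·C^1.852·D^4.8704 / (10.67·L)]^(1/1.852)
Q = [8.51·110^1.852·0.453^4.8704 / (10.67·2150)]^0.540 = 0.1926 m³/s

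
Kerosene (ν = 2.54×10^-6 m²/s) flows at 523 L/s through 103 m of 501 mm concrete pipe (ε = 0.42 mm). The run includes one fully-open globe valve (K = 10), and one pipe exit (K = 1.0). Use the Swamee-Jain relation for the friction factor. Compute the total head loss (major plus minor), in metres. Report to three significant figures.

V = 4Q/(πD²) = 2.653 m/s; V²/2g = 0.3587 m
Re = 5.23×10^5, ε/D = 8.38×10^-4 → f = 0.01959 (Swamee-Jain)
Major: h_f = f(L/D)·V²/2g = 0.01959·205.6·0.3587 = 1.445 m
Minor: ΣK = 11.0; h_m = ΣK·V²/2g = 3.946 m
Total H_L = 1.445 + 3.946 = 5.391 m

H_L ≈ 5.39 m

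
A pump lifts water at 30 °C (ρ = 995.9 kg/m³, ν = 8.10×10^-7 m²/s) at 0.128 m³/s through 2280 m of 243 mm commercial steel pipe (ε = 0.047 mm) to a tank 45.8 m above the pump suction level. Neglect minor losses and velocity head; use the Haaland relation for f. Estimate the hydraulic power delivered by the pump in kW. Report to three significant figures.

P_hyd ≈ 124 kW

V = 4Q/(πD²) = 2.760 m/s; Re = 8.28×10^5; ε/D = 1.93×10^-4; f = 0.01468
h_f = f(L/D)V²/2g = 53.49 m
Total head H = z + h_f = 45.8 + 53.49 = 99.29 m
P_hyd = ρgQH = 995.9·9.81·0.128·99.29 = 124.2 kW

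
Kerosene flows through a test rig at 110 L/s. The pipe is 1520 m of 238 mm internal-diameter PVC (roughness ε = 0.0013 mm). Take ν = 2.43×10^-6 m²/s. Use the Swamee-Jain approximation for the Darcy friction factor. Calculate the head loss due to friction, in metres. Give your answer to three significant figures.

V = 4Q/(πD²) = 4·0.110/(π·0.238²) = 2.473 m/s
Re = VD/ν = 2.473·0.238/2.43×10^-6 = 2.42×10^5 → turbulent
ε/D = 0.0013/238 = 5.46×10^-6
Swamee-Jain: f = 0.01503
h_f = f(L/D)V²/(2g) = 0.01503·(1520/0.238)·2.473²/(2·9.81) = 29.90 m

h_f ≈ 29.9 m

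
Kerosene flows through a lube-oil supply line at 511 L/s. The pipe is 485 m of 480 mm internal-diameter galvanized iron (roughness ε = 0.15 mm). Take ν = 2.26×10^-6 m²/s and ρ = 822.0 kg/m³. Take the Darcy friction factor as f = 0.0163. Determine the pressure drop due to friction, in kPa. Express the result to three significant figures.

V = 4Q/(πD²) = 4·0.511/(π·0.480²) = 2.824 m/s
h_f = f(L/D)V²/(2g) = 0.01630·(485/0.480)·2.824²/(2·9.81) = 6.694 m
Δp = ρg·h_f = 822.0·9.81·6.694 = 53.98 kPa

Δp ≈ 54.0 kPa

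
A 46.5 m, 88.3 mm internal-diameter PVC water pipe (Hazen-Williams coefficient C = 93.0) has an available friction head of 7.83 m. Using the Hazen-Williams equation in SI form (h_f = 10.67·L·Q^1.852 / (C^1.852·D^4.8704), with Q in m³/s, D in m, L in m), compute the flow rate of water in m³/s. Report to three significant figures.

Q ≈ 0.0167 m³/s

Rearranging: Q = [h_f·C^1.852·D^4.8704 / (10.67·L)]^(1/1.852)
Q = [7.83·93.0^1.852·0.0883^4.8704 / (10.67·46.5)]^0.540 = 0.01674 m³/s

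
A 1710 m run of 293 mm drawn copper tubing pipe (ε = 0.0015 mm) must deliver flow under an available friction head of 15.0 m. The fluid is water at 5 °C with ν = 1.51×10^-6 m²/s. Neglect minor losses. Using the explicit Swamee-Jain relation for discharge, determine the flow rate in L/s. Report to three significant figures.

Swamee-Jain (Type II): Q = -0.965·√(gD⁵h_f/L)·ln[ε/(3.7D) + √(3.17ν²L/(gD³h_f))]
√(gD⁵h_f/L) = √(9.81·0.293⁵·15.0/1710) = 0.01363
ε/(3.7D) = 1.38×10^-6; √(3.17ν²L/(gD³h_f)) = 5.78×10^-5
Q = -0.965·0.01363·ln(5.917×10^-5) = 0.1281 m³/s
Check: V = 1.90 m/s, Re = 3.69×10^5, f = 0.01390, h_f = 14.9 m ≈ 15.0 m ✓

Q ≈ 128 L/s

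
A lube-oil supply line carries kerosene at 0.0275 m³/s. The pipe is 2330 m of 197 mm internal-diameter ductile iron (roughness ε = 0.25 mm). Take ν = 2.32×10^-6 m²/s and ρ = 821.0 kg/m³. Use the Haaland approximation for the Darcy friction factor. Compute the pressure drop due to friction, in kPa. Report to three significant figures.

V = 4Q/(πD²) = 4·0.0275/(π·0.197²) = 0.9022 m/s
Re = VD/ν = 0.9022·0.197/2.32×10^-6 = 7.66×10^4 → turbulent
ε/D = 0.25/197 = 0.00127
Haaland: f = 0.02338
h_f = f(L/D)V²/(2g) = 0.02338·(2330/0.197)·0.9022²/(2·9.81) = 11.47 m
Δp = ρg·h_f = 821.0·9.81·11.47 = 92.40 kPa

Δp ≈ 92.4 kPa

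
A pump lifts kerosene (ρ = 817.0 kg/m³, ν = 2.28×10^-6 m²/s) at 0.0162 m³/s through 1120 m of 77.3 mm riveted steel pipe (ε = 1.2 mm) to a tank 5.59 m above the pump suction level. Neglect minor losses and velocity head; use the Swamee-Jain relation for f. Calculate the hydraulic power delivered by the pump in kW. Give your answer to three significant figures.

P_hyd ≈ 52.0 kW

V = 4Q/(πD²) = 3.452 m/s; Re = 1.17×10^5; ε/D = 0.0155; f = 0.04484
h_f = f(L/D)V²/2g = 394.6 m
Total head H = z + h_f = 5.59 + 394.6 = 400.2 m
P_hyd = ρgQH = 817.0·9.81·0.0162·400.2 = 51.96 kW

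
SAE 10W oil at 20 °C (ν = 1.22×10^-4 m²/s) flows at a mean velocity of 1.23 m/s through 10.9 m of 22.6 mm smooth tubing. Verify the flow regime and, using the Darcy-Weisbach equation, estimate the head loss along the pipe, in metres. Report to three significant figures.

Re = VD/ν = 1.23·0.02260/1.22×10^-4 = 228 → laminar (Re < 2300)
f = 64/Re = 0.2809
h_f = f(L/D)V²/(2g) = 0.2809·(10.9/0.02260)·1.23²/(2·9.81) = 10.45 m

h_f ≈ 10.4 m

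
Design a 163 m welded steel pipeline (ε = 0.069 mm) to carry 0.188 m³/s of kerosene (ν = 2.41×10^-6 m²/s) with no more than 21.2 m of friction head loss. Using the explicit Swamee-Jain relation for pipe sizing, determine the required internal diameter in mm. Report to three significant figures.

D ≈ 210 mm

Swamee-Jain (Type III): D = 0.66·[ε^1.25·(LQ²/(gh_f))^4.75 + ν·Q^9.4·(L/(gh_f))^5.2]^0.04
LQ²/(gh_f) = 0.02770; L/(gh_f) = 0.7838
Term 1 = ε^1.25·(…)^4.75 = 2.51×10^-13; Term 2 = ν·Q^9.4·(…)^5.2 = 1.02×10^-13
D = 0.66·(2.51×10^-13 + 1.02×10^-13)^0.04 = 0.2096 m = 210 mm
Check: V = 5.45 m/s, Re = 4.74×10^5, f = 0.01666, h_f = 19.6 m ≈ 21.2 m ✓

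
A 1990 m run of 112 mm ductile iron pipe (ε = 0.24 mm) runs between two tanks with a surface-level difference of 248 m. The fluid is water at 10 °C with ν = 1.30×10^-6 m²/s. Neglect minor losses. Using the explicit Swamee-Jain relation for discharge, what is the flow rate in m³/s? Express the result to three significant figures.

Swamee-Jain (Type II): Q = -0.965·√(gD⁵h_f/L)·ln[ε/(3.7D) + √(3.17ν²L/(gD³h_f))]
√(gD⁵h_f/L) = √(9.81·0.112⁵·248/1990) = 0.004642
ε/(3.7D) = 5.79×10^-4; √(3.17ν²L/(gD³h_f)) = 5.58×10^-5
Q = -0.965·0.004642·ln(6.350×10^-4) = 0.03298 m³/s
Check: V = 3.35 m/s, Re = 2.88×10^5, f = 0.02460, h_f = 250 m ≈ 248 m ✓

Q ≈ 0.0330 m³/s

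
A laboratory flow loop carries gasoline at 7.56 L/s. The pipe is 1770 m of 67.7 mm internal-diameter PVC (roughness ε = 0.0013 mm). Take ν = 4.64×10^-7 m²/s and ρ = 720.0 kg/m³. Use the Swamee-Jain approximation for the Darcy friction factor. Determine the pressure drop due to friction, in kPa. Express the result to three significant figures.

Δp ≈ 604 kPa

V = 4Q/(πD²) = 4·0.00756/(π·0.0677²) = 2.100 m/s
Re = VD/ν = 2.100·0.0677/4.64×10^-7 = 3.06×10^5 → turbulent
ε/D = 0.0013/67.7 = 1.92×10^-5
Swamee-Jain: f = 0.01454
h_f = f(L/D)V²/(2g) = 0.01454·(1770/0.0677)·2.100²/(2·9.81) = 85.48 m
Δp = ρg·h_f = 720.0·9.81·85.48 = 603.8 kPa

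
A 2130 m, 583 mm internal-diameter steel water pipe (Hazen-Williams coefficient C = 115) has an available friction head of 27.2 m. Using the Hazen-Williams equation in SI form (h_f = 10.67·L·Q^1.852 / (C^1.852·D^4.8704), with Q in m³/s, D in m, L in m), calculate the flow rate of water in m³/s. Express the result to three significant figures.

Rearranging: Q = [h_f·C^1.852·D^4.8704 / (10.67·L)]^(1/1.852)
Q = [27.2·115^1.852·0.583^4.8704 / (10.67·2130)]^0.540 = 0.7357 m³/s

Q ≈ 0.736 m³/s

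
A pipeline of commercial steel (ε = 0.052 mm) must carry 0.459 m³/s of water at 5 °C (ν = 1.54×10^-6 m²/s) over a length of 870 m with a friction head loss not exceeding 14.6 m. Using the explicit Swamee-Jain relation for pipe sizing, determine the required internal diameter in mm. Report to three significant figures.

D ≈ 433 mm

Swamee-Jain (Type III): D = 0.66·[ε^1.25·(LQ²/(gh_f))^4.75 + ν·Q^9.4·(L/(gh_f))^5.2]^0.04
LQ²/(gh_f) = 1.280; L/(gh_f) = 6.074
Term 1 = ε^1.25·(…)^4.75 = 1.43×10^-5; Term 2 = ν·Q^9.4·(…)^5.2 = 1.21×10^-5
D = 0.66·(1.43×10^-5 + 1.21×10^-5)^0.04 = 0.4329 m = 433 mm
Check: V = 3.12 m/s, Re = 8.77×10^5, f = 0.01394, h_f = 13.9 m ≈ 14.6 m ✓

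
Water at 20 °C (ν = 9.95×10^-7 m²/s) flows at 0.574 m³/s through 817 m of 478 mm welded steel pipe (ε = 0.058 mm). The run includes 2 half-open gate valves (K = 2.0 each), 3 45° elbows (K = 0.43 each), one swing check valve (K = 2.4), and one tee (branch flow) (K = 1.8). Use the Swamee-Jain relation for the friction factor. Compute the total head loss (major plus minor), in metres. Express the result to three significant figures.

V = 4Q/(πD²) = 3.199 m/s; V²/2g = 0.5215 m
Re = 1.54×10^6, ε/D = 1.21×10^-4 → f = 0.01342 (Swamee-Jain)
Major: h_f = f(L/D)·V²/2g = 0.01342·1709·0.5215 = 11.96 m
Minor: ΣK = 9.49; h_m = ΣK·V²/2g = 4.949 m
Total H_L = 11.96 + 4.949 = 16.91 m

H_L ≈ 16.9 m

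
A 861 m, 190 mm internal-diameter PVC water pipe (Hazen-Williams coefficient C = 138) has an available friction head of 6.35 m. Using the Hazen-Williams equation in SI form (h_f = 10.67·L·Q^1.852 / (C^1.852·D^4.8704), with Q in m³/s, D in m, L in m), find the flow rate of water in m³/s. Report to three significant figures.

Q ≈ 0.0344 m³/s

Rearranging: Q = [h_f·C^1.852·D^4.8704 / (10.67·L)]^(1/1.852)
Q = [6.35·138^1.852·0.190^4.8704 / (10.67·861)]^0.540 = 0.03441 m³/s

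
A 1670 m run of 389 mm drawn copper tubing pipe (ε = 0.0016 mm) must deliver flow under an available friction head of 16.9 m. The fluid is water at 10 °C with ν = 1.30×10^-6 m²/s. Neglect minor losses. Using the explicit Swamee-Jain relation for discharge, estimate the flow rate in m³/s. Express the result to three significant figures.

Q ≈ 0.298 m³/s

Swamee-Jain (Type II): Q = -0.965·√(gD⁵h_f/L)·ln[ε/(3.7D) + √(3.17ν²L/(gD³h_f))]
√(gD⁵h_f/L) = √(9.81·0.389⁵·16.9/1670) = 0.02974
ε/(3.7D) = 1.11×10^-6; √(3.17ν²L/(gD³h_f)) = 3.03×10^-5
Q = -0.965·0.02974·ln(3.139×10^-5) = 0.2975 m³/s
Check: V = 2.50 m/s, Re = 7.49×10^5, f = 0.01228, h_f = 16.8 m ≈ 16.9 m ✓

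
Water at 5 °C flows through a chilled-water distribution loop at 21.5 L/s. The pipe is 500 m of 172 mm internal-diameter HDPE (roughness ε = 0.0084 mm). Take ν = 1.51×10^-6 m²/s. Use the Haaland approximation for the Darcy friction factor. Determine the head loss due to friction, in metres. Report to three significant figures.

V = 4Q/(πD²) = 4·0.0215/(π·0.172²) = 0.9253 m/s
Re = VD/ν = 0.9253·0.172/1.51×10^-6 = 1.05×10^5 → turbulent
ε/D = 0.0084/172 = 4.88×10^-5
Haaland: f = 0.01784
h_f = f(L/D)V²/(2g) = 0.01784·(500/0.172)·0.9253²/(2·9.81) = 2.263 m

h_f ≈ 2.26 m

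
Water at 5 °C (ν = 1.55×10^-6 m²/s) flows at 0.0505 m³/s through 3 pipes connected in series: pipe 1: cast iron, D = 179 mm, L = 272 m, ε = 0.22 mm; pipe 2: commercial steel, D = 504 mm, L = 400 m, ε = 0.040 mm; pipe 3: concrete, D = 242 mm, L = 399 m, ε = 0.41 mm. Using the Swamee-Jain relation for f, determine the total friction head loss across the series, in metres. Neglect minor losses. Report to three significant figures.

H ≈ 9.28 m

Pipe 1: V = 2.007 m/s, Re = 2.32×10^5, ε/D = 0.00123, f = 0.02189, h_1 = f(L/D)V²/2g = 6.827 m
Pipe 2: V = 0.2531 m/s, Re = 8.23×10^4, ε/D = 7.94×10^-5, f = 0.01904, h_2 = f(L/D)V²/2g = 0.04934 m
Pipe 3: V = 1.098 m/s, Re = 1.71×10^5, ε/D = 0.00169, f = 0.02375, h_3 = f(L/D)V²/2g = 2.406 m
Series → Q common, losses add: H = Σh = 9.282 m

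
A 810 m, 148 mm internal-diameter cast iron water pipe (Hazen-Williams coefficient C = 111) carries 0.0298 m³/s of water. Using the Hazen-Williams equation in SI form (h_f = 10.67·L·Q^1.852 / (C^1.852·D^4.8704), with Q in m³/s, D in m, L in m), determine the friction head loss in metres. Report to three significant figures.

h_f ≈ 23.1 m

h_f = 10.67·810·0.0298^1.852 / (111^1.852·0.148^4.8704) = 23.13 m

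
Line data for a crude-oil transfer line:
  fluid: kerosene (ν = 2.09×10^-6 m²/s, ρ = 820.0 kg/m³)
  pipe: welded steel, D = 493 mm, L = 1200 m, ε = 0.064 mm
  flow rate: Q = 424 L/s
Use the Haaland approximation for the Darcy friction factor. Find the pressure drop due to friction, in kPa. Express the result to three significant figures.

V = 4Q/(πD²) = 4·0.424/(π·0.493²) = 2.221 m/s
Re = VD/ν = 2.221·0.493/2.09×10^-6 = 5.24×10^5 → turbulent
ε/D = 0.064/493 = 1.30×10^-4
Haaland: f = 0.01452
h_f = f(L/D)V²/(2g) = 0.01452·(1200/0.493)·2.221²/(2·9.81) = 8.887 m
Δp = ρg·h_f = 820.0·9.81·8.887 = 71.49 kPa

Δp ≈ 71.5 kPa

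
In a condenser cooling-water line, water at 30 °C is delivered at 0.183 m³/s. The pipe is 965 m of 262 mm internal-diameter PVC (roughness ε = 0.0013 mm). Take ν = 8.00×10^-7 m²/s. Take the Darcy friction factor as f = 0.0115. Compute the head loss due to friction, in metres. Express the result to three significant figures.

V = 4Q/(πD²) = 4·0.183/(π·0.262²) = 3.394 m/s
h_f = f(L/D)V²/(2g) = 0.01150·(965/0.262)·3.394²/(2·9.81) = 24.87 m

h_f ≈ 24.9 m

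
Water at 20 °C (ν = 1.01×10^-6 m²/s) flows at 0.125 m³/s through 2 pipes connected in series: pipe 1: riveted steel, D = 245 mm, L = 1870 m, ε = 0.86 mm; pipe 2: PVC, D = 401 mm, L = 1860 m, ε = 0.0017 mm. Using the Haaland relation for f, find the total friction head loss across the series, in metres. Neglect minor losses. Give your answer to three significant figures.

Pipe 1: V = 2.651 m/s, Re = 6.43×10^5, ε/D = 0.00351, f = 0.02759, h_1 = f(L/D)V²/2g = 75.44 m
Pipe 2: V = 0.9898 m/s, Re = 3.93×10^5, ε/D = 4.24×10^-6, f = 0.01368, h_2 = f(L/D)V²/2g = 3.169 m
Series → Q common, losses add: H = Σh = 78.61 m

H ≈ 78.6 m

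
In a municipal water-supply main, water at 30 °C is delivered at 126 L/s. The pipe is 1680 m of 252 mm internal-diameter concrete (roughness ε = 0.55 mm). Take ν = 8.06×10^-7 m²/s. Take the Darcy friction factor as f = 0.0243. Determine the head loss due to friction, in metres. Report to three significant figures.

h_f ≈ 52.7 m

V = 4Q/(πD²) = 4·0.126/(π·0.252²) = 2.526 m/s
h_f = f(L/D)V²/(2g) = 0.02430·(1680/0.252)·2.526²/(2·9.81) = 52.70 m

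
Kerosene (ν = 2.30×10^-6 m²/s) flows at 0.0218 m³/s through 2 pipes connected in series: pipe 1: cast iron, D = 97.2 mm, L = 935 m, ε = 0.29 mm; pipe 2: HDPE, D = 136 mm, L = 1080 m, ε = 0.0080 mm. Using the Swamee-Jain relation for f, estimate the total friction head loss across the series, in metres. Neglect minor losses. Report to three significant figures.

Pipe 1: V = 2.938 m/s, Re = 1.24×10^5, ε/D = 0.00298, f = 0.02742, h_1 = f(L/D)V²/2g = 116.0 m
Pipe 2: V = 1.501 m/s, Re = 8.87×10^4, ε/D = 5.88×10^-5, f = 0.01865, h_2 = f(L/D)V²/2g = 17.00 m
Series → Q common, losses add: H = Σh = 133.0 m

H ≈ 133 m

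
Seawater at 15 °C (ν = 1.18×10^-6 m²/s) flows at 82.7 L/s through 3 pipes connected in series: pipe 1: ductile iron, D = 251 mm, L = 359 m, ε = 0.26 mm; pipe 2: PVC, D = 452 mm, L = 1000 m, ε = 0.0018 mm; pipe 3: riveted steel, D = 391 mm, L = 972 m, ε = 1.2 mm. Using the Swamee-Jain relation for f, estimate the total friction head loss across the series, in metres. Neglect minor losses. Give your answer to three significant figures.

Pipe 1: V = 1.671 m/s, Re = 3.56×10^5, ε/D = 0.00104, f = 0.02075, h_1 = f(L/D)V²/2g = 4.225 m
Pipe 2: V = 0.5154 m/s, Re = 1.97×10^5, ε/D = 3.98×10^-6, f = 0.01561, h_2 = f(L/D)V²/2g = 0.4675 m
Pipe 3: V = 0.6888 m/s, Re = 2.28×10^5, ε/D = 0.00307, f = 0.02708, h_3 = f(L/D)V²/2g = 1.628 m
Series → Q common, losses add: H = Σh = 6.321 m

H ≈ 6.32 m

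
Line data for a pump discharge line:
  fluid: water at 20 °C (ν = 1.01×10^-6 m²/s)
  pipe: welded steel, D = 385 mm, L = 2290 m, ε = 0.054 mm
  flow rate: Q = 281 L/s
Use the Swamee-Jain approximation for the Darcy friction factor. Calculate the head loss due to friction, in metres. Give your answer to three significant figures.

h_f ≈ 25.0 m

V = 4Q/(πD²) = 4·0.281/(π·0.385²) = 2.414 m/s
Re = VD/ν = 2.414·0.385/1.01×10^-6 = 9.20×10^5 → turbulent
ε/D = 0.054/385 = 1.40×10^-4
Swamee-Jain: f = 0.01415
h_f = f(L/D)V²/(2g) = 0.01415·(2290/0.385)·2.414²/(2·9.81) = 24.99 m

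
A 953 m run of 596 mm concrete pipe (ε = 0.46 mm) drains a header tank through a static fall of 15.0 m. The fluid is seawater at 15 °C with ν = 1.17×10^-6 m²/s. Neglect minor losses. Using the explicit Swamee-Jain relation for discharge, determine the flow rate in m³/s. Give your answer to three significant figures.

Q ≈ 0.876 m³/s

Swamee-Jain (Type II): Q = -0.965·√(gD⁵h_f/L)·ln[ε/(3.7D) + √(3.17ν²L/(gD³h_f))]
√(gD⁵h_f/L) = √(9.81·0.596⁵·15.0/953) = 0.1078
ε/(3.7D) = 2.09×10^-4; √(3.17ν²L/(gD³h_f)) = 1.15×10^-5
Q = -0.965·0.1078·ln(2.201×10^-4) = 0.8757 m³/s
Check: V = 3.14 m/s, Re = 1.60×10^6, f = 0.01876, h_f = 15.1 m ≈ 15.0 m ✓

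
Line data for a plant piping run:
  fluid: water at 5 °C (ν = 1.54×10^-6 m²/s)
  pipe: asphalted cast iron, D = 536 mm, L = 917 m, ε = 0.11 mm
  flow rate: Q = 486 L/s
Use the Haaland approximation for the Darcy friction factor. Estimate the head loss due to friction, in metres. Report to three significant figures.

h_f ≈ 6.03 m

V = 4Q/(πD²) = 4·0.486/(π·0.536²) = 2.154 m/s
Re = VD/ν = 2.154·0.536/1.54×10^-6 = 7.50×10^5 → turbulent
ε/D = 0.11/536 = 2.05×10^-4
Haaland: f = 0.01490
h_f = f(L/D)V²/(2g) = 0.01490·(917/0.536)·2.154²/(2·9.81) = 6.026 m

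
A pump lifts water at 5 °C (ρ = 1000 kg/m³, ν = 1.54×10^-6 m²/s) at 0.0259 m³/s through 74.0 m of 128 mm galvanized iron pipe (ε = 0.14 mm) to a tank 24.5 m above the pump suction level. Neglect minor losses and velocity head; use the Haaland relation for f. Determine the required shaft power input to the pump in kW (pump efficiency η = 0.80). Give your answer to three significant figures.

V = 4Q/(πD²) = 2.013 m/s; Re = 1.67×10^5; ε/D = 0.00109; f = 0.02149
h_f = f(L/D)V²/2g = 2.565 m
Total head H = z + h_f = 24.5 + 2.565 = 27.06 m
P_hyd = ρgQH = 1000·9.81·0.0259·27.06 = 6.877 kW
P_shaft = P_hyd/η = 6.877/0.80 = 8.596 kW

P_shaft ≈ 8.60 kW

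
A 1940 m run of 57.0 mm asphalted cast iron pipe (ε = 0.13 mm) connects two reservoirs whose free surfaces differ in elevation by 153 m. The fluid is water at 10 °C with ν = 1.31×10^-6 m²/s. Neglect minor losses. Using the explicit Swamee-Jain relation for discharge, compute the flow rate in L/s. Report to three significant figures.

Swamee-Jain (Type II): Q = -0.965·√(gD⁵h_f/L)·ln[ε/(3.7D) + √(3.17ν²L/(gD³h_f))]
√(gD⁵h_f/L) = √(9.81·0.0570⁵·153/1940) = 6.823×10^-4
ε/(3.7D) = 6.16×10^-4; √(3.17ν²L/(gD³h_f)) = 1.95×10^-4
Q = -0.965·6.823×10^-4·ln(8.113×10^-4) = 0.004686 m³/s
Check: V = 1.84 m/s, Re = 7.99×10^4, f = 0.02641, h_f = 155 m ≈ 153 m ✓

Q ≈ 4.69 L/s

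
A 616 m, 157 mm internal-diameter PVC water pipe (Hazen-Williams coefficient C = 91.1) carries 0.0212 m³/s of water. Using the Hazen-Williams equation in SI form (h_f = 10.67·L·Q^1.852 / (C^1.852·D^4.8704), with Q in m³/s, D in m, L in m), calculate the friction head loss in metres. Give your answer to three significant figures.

h_f ≈ 10.1 m

h_f = 10.67·616·0.0212^1.852 / (91.1^1.852·0.157^4.8704) = 10.12 m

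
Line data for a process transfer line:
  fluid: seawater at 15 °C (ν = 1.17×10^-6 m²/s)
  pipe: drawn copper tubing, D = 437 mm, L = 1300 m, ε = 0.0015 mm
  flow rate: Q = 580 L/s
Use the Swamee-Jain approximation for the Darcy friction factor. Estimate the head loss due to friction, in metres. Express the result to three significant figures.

V = 4Q/(πD²) = 4·0.580/(π·0.437²) = 3.867 m/s
Re = VD/ν = 3.867·0.437/1.17×10^-6 = 1.44×10^6 → turbulent
ε/D = 0.0015/437 = 3.43×10^-6
Swamee-Jain: f = 0.01103
h_f = f(L/D)V²/(2g) = 0.01103·(1300/0.437)·3.867²/(2·9.81) = 25.01 m

h_f ≈ 25.0 m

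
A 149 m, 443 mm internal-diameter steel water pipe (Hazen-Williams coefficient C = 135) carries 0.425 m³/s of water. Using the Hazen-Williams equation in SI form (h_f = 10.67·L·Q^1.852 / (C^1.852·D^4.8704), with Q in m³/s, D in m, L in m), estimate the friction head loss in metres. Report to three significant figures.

h_f ≈ 1.95 m

h_f = 10.67·149·0.425^1.852 / (135^1.852·0.443^4.8704) = 1.949 m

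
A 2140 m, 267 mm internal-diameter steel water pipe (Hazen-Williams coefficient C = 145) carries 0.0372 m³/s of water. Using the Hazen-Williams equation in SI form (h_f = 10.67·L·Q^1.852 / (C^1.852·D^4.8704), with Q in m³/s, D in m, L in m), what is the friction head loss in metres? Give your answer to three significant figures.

h_f ≈ 3.17 m

h_f = 10.67·2140·0.0372^1.852 / (145^1.852·0.267^4.8704) = 3.173 m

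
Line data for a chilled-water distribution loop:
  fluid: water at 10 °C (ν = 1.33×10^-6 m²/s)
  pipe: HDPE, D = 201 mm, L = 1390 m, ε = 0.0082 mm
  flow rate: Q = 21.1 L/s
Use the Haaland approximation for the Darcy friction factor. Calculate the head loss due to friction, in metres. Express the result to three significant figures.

h_f ≈ 2.80 m

V = 4Q/(πD²) = 4·0.0211/(π·0.201²) = 0.6650 m/s
Re = VD/ν = 0.6650·0.201/1.33×10^-6 = 1.00×10^5 → turbulent
ε/D = 0.0082/201 = 4.08×10^-5
Haaland: f = 0.01797
h_f = f(L/D)V²/(2g) = 0.01797·(1390/0.201)·0.6650²/(2·9.81) = 2.801 m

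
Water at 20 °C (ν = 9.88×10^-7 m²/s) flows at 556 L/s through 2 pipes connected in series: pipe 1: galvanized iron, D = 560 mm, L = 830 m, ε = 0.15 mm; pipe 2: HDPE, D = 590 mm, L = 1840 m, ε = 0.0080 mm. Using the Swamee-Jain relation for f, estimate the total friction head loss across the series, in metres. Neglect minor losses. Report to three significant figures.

H ≈ 13.5 m

Pipe 1: V = 2.257 m/s, Re = 1.28×10^6, ε/D = 2.68×10^-4, f = 0.01530, h_1 = f(L/D)V²/2g = 5.889 m
Pipe 2: V = 2.034 m/s, Re = 1.21×10^6, ε/D = 1.36×10^-5, f = 0.01161, h_2 = f(L/D)V²/2g = 7.630 m
Series → Q common, losses add: H = Σh = 13.52 m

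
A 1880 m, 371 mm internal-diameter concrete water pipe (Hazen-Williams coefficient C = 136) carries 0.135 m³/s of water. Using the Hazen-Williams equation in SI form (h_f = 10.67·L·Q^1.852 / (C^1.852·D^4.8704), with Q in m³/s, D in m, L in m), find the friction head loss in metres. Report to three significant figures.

h_f = 10.67·1880·0.135^1.852 / (136^1.852·0.371^4.8704) = 6.882 m

h_f ≈ 6.88 m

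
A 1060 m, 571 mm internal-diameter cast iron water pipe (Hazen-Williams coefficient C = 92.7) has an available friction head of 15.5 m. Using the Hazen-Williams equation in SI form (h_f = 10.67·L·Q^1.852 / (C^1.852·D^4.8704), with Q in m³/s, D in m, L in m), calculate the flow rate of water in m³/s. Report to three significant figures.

Q ≈ 0.604 m³/s

Rearranging: Q = [h_f·C^1.852·D^4.8704 / (10.67·L)]^(1/1.852)
Q = [15.5·92.7^1.852·0.571^4.8704 / (10.67·1060)]^0.540 = 0.6041 m³/s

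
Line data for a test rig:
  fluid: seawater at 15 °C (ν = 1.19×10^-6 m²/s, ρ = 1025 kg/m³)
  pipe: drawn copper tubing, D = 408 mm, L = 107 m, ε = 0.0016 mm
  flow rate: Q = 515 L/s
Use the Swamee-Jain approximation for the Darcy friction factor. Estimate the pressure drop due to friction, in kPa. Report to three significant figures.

Δp ≈ 23.3 kPa

V = 4Q/(πD²) = 4·0.515/(π·0.408²) = 3.939 m/s
Re = VD/ν = 3.939·0.408/1.19×10^-6 = 1.35×10^6 → turbulent
ε/D = 0.0016/408 = 3.92×10^-6
Swamee-Jain: f = 0.01116
h_f = f(L/D)V²/(2g) = 0.01116·(107/0.408)·3.939²/(2·9.81) = 2.315 m
Δp = ρg·h_f = 1025·9.81·2.315 = 23.28 kPa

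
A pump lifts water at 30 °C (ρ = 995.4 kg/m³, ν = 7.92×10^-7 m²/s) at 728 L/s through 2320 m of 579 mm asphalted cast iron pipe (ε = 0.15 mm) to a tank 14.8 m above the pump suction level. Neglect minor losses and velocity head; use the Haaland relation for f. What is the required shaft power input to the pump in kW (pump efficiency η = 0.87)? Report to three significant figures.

V = 4Q/(πD²) = 2.765 m/s; Re = 2.02×10^6; ε/D = 2.59×10^-4; f = 0.01488
h_f = f(L/D)V²/2g = 23.22 m
Total head H = z + h_f = 14.8 + 23.22 = 38.02 m
P_hyd = ρgQH = 995.4·9.81·0.728·38.02 = 270.3 kW
P_shaft = P_hyd/η = 270.3/0.87 = 310.7 kW

P_shaft ≈ 311 kW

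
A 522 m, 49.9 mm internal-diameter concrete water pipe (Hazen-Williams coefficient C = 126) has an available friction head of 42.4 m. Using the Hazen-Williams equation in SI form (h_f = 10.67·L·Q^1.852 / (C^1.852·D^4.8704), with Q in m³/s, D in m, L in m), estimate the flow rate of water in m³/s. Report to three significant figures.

Rearranging: Q = [h_f·C^1.852·D^4.8704 / (10.67·L)]^(1/1.852)
Q = [42.4·126^1.852·0.0499^4.8704 / (10.67·522)]^0.540 = 0.003410 m³/s

Q ≈ 0.00341 m³/s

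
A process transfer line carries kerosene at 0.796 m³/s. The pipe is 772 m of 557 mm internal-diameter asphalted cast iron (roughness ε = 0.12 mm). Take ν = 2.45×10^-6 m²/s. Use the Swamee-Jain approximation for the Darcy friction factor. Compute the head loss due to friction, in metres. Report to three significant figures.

V = 4Q/(πD²) = 4·0.796/(π·0.557²) = 3.267 m/s
Re = VD/ν = 3.267·0.557/2.45×10^-6 = 7.43×10^5 → turbulent
ε/D = 0.12/557 = 2.15×10^-4
Swamee-Jain: f = 0.01520
h_f = f(L/D)V²/(2g) = 0.01520·(772/0.557)·3.267²/(2·9.81) = 11.46 m

h_f ≈ 11.5 m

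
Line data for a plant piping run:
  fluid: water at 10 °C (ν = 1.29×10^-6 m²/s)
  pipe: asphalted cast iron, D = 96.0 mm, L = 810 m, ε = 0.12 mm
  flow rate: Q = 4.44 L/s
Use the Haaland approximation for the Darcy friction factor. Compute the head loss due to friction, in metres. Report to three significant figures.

V = 4Q/(πD²) = 4·0.00444/(π·0.0960²) = 0.6134 m/s
Re = VD/ν = 0.6134·0.0960/1.29×10^-6 = 4.56×10^4 → turbulent
ε/D = 0.12/96.0 = 0.00125
Haaland: f = 0.02469
h_f = f(L/D)V²/(2g) = 0.02469·(810/0.0960)·0.6134²/(2·9.81) = 3.995 m

h_f ≈ 4.00 m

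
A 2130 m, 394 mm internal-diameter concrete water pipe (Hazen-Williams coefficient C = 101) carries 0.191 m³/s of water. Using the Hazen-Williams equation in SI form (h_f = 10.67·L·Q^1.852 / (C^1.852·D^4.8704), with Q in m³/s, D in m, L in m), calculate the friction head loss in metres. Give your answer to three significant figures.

h_f ≈ 19.2 m

h_f = 10.67·2130·0.191^1.852 / (101^1.852·0.394^4.8704) = 19.19 m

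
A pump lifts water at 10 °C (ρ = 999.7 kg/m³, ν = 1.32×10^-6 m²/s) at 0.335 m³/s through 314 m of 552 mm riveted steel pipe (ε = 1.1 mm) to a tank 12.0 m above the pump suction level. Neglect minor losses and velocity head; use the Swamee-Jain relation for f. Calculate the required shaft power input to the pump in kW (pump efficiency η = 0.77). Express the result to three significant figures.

P_shaft ≈ 57.0 kW

V = 4Q/(πD²) = 1.400 m/s; Re = 5.85×10^5; ε/D = 0.00199; f = 0.02382
h_f = f(L/D)V²/2g = 1.353 m
Total head H = z + h_f = 12.0 + 1.353 = 13.35 m
P_hyd = ρgQH = 999.7·9.81·0.335·13.35 = 43.87 kW
P_shaft = P_hyd/η = 43.87/0.77 = 56.97 kW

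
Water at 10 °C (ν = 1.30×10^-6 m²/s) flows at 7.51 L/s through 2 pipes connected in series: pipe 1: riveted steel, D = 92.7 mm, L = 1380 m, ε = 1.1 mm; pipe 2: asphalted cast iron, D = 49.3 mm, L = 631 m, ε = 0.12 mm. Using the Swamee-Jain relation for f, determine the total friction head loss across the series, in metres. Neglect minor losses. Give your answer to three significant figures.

Pipe 1: V = 1.113 m/s, Re = 7.93×10^4, ε/D = 0.0119, f = 0.04116, h_1 = f(L/D)V²/2g = 38.67 m
Pipe 2: V = 3.934 m/s, Re = 1.49×10^5, ε/D = 0.00243, f = 0.02592, h_2 = f(L/D)V²/2g = 261.8 m
Series → Q common, losses add: H = Σh = 300.4 m

H ≈ 300 m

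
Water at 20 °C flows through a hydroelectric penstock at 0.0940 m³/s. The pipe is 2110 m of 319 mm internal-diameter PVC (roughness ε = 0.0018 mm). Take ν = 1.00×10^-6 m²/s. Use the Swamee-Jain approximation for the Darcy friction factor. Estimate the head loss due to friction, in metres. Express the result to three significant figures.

V = 4Q/(πD²) = 4·0.0940/(π·0.319²) = 1.176 m/s
Re = VD/ν = 1.176·0.319/1.00×10^-6 = 3.75×10^5 → turbulent
ε/D = 0.0018/319 = 5.64×10^-6
Swamee-Jain: f = 0.01387
h_f = f(L/D)V²/(2g) = 0.01387·(2110/0.319)·1.176²/(2·9.81) = 6.467 m

h_f ≈ 6.47 m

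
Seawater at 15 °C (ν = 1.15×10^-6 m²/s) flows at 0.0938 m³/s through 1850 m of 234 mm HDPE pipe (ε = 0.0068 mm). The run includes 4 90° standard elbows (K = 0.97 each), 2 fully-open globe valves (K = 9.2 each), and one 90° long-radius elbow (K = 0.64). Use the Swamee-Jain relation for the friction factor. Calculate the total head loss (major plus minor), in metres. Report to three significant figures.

V = 4Q/(πD²) = 2.181 m/s; V²/2g = 0.2425 m
Re = 4.44×10^5, ε/D = 2.91×10^-5 → f = 0.01379 (Swamee-Jain)
Major: h_f = f(L/D)·V²/2g = 0.01379·7906·0.2425 = 26.44 m
Minor: ΣK = 22.9; h_m = ΣK·V²/2g = 5.557 m
Total H_L = 26.44 + 5.557 = 32.00 m

H_L ≈ 32.0 m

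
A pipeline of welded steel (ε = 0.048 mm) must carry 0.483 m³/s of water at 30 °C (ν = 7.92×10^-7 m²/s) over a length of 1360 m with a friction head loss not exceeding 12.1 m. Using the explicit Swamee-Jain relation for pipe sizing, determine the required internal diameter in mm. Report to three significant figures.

D ≈ 494 mm

Swamee-Jain (Type III): D = 0.66·[ε^1.25·(LQ²/(gh_f))^4.75 + ν·Q^9.4·(L/(gh_f))^5.2]^0.04
LQ²/(gh_f) = 2.673; L/(gh_f) = 11.46
Term 1 = ε^1.25·(…)^4.75 = 4.26×10^-4; Term 2 = ν·Q^9.4·(…)^5.2 = 2.72×10^-4
D = 0.66·(4.26×10^-4 + 2.72×10^-4)^0.04 = 0.4935 m = 494 mm
Check: V = 2.52 m/s, Re = 1.57×10^6, f = 0.01302, h_f = 11.7 m ≈ 12.1 m ✓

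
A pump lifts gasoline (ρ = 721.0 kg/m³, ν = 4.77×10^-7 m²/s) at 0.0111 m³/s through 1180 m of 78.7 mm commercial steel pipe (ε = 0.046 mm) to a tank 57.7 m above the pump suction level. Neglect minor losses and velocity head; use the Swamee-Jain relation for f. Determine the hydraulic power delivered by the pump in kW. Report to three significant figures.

P_hyd ≈ 10.3 kW

V = 4Q/(πD²) = 2.282 m/s; Re = 3.76×10^5; ε/D = 5.84×10^-4; f = 0.01855
h_f = f(L/D)V²/2g = 73.79 m
Total head H = z + h_f = 57.7 + 73.79 = 131.5 m
P_hyd = ρgQH = 721.0·9.81·0.0111·131.5 = 10.32 kW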